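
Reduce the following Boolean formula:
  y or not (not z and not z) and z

y or not (not z and not z) and z
= y or (z or z) and z   (De Morgan)
= y or z and z   (idempotence)
= y or z   (idempotence)

y or z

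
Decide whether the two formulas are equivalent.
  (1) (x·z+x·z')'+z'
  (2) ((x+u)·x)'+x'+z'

E1: (x·z+x·z')'+z'
    = x'+z'
E2: ((x+u)·x)'+x'+z'
    = x'+x'+z'
    = x'+z'
Both reduce to x'+z', so they are equivalent.

Yes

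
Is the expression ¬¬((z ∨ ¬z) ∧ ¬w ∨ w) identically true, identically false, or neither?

identically true

¬¬((z ∨ ¬z) ∧ ¬w ∨ w)
= ¬¬(¬w ∨ w)   (complement / identity)
= ¬w ∨ w   (double negation)
= True   (complement)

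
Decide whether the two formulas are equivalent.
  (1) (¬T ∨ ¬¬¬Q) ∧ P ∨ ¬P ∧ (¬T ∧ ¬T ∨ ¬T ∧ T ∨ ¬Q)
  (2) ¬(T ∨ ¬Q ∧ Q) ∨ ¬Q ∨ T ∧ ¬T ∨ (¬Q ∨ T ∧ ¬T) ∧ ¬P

E1: (¬T ∨ ¬¬¬Q) ∧ P ∨ ¬P ∧ (¬T ∧ ¬T ∨ ¬T ∧ T ∨ ¬Q)
    = (¬T ∨ ¬Q) ∧ P ∨ ¬P ∧ (¬T ∧ ¬T ∨ ¬T ∧ T ∨ ¬Q)   (double negation)
    = (¬T ∨ ¬Q) ∧ P ∨ ¬P ∧ (¬T ∨ ¬Q)   (distribution)
    = ¬T ∨ ¬Q   (distribution)
E2: ¬(T ∨ ¬Q ∧ Q) ∨ ¬Q ∨ T ∧ ¬T ∨ (¬Q ∨ T ∧ ¬T) ∧ ¬P
    = ¬T ∨ ¬Q ∨ T ∧ ¬T ∨ (¬Q ∨ T ∧ ¬T) ∧ ¬P   (complement / identity)
    = ¬T ∨ ¬Q ∨ T ∧ ¬T   (absorption)
    = ¬T ∨ ¬Q   (complement / identity)
Both reduce to ¬T ∨ ¬Q, so they are equivalent.

Yes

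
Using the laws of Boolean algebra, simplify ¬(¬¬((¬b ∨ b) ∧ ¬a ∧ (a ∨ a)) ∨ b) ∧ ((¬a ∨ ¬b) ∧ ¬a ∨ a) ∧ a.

¬b ∧ a

¬(¬¬((¬b ∨ b) ∧ ¬a ∧ (a ∨ a)) ∨ b) ∧ ((¬a ∨ ¬b) ∧ ¬a ∨ a) ∧ a
= ¬(¬¬((¬b ∨ b) ∧ ¬a ∧ (a ∨ a)) ∨ b) ∧ (¬a ∨ a) ∧ a   — absorption
= ¬(¬¬((¬b ∨ b) ∧ ¬a ∧ a) ∨ b) ∧ (¬a ∨ a) ∧ a   — idempotence
= ¬(¬¬(¬a ∧ a) ∨ b) ∧ (¬a ∨ a) ∧ a   — complement / identity
= ¬(¬a ∧ a ∨ b) ∧ (¬a ∨ a) ∧ a   — double negation
= ¬b ∧ (¬a ∨ a) ∧ a   — complement / identity
= ¬b ∧ a   — complement / identity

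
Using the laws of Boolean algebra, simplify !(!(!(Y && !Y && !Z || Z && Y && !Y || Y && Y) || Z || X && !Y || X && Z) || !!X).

!(!(!(Y && !Y && !Z || Z && Y && !Y || Y && Y) || Z || X && !Y || X && Z) || !!X)
= !(!(!(Y && !Y && !Z || Z && Y && !Y || Y && Y) || Z || (!Y || Z) && X) || !!X)   (distribution)
= !(!(!(Y && !Y || Y && Y) || Z || (!Y || Z) && X) || !!X)   (distribution)
= (!(Y && !Y || Y && Y) || Z || (!Y || Z) && X) && !X   (De Morgan)
= (!Y || Z || (!Y || Z) && X) && !X   (distribution)
= (!Y || Z) && !X   (absorption)

(!Y || Z) && !X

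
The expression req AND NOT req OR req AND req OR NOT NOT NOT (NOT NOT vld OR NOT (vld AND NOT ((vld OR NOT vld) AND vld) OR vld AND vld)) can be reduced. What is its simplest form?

req

req AND NOT req OR req AND req OR NOT NOT NOT (NOT NOT vld OR NOT (vld AND NOT ((vld OR NOT vld) AND vld) OR vld AND vld))
= req AND NOT req OR req AND req OR NOT (NOT NOT vld OR NOT (vld AND NOT ((vld OR NOT vld) AND vld) OR vld AND vld))   [double negation]
= req AND NOT req OR req AND req OR NOT (NOT NOT vld OR NOT (vld AND NOT vld OR vld AND vld))   [complement / identity]
= req OR NOT (NOT NOT vld OR NOT (vld AND NOT vld OR vld AND vld))   [distribution]
= req OR NOT vld AND (vld AND NOT vld OR vld AND vld)   [De Morgan]
= req OR NOT vld AND vld   [distribution]
= req   [complement / identity]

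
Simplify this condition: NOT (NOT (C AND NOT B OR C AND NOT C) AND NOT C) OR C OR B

C OR B

NOT (NOT (C AND NOT B OR C AND NOT C) AND NOT C) OR C OR B
= NOT (NOT (C AND NOT B) AND NOT C) OR C OR B
= C AND NOT B OR C OR C OR B
= C OR C OR B
= C OR B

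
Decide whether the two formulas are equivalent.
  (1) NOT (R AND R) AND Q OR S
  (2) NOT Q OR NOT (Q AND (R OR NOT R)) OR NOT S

E1: NOT (R AND R) AND Q OR S
    = NOT R AND Q OR S   (idempotence)
E2: NOT Q OR NOT (Q AND (R OR NOT R)) OR NOT S
    = NOT Q OR NOT Q OR NOT S   (complement / identity)
    = NOT Q OR NOT S   (idempotence)
These differ: at Q=0, R=1, S=0, E1 = 0 but E2 = 1.

No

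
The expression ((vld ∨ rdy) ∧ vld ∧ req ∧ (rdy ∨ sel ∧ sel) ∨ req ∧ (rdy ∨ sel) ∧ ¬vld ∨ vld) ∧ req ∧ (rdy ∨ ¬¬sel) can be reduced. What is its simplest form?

req ∧ (rdy ∨ sel)

((vld ∨ rdy) ∧ vld ∧ req ∧ (rdy ∨ sel ∧ sel) ∨ req ∧ (rdy ∨ sel) ∧ ¬vld ∨ vld) ∧ req ∧ (rdy ∨ ¬¬sel)
= (vld ∧ req ∧ (rdy ∨ sel ∧ sel) ∨ req ∧ (rdy ∨ sel) ∧ ¬vld ∨ vld) ∧ req ∧ (rdy ∨ ¬¬sel)   (absorption)
= (vld ∧ req ∧ (rdy ∨ sel ∧ sel) ∨ req ∧ (rdy ∨ sel) ∧ ¬vld ∨ vld) ∧ req ∧ (rdy ∨ sel)   (double negation)
= (vld ∧ req ∧ (rdy ∨ sel) ∨ req ∧ (rdy ∨ sel) ∧ ¬vld ∨ vld) ∧ req ∧ (rdy ∨ sel)   (idempotence)
= (req ∧ (rdy ∨ sel) ∨ vld) ∧ req ∧ (rdy ∨ sel)   (distribution)
= req ∧ (rdy ∨ sel)   (absorption)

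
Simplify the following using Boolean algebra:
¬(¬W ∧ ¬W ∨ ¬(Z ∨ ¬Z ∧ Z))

W ∧ Z

¬(¬W ∧ ¬W ∨ ¬(Z ∨ ¬Z ∧ Z))
= ¬(¬W ∨ ¬(Z ∨ ¬Z ∧ Z))
= ¬(¬W ∨ ¬Z)
= W ∧ Z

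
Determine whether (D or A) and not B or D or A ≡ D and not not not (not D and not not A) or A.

E1: (D or A) and not B or D or A
    = D or A
E2: D and not not not (not D and not not A) or A
    = D and not not (D or not A) or A
    = D and (D or not A) or A
    = D or A
Both reduce to D or A, so they are equivalent.

Yes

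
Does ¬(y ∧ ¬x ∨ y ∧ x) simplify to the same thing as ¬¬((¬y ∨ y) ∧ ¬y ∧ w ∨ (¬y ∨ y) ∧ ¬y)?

E1: ¬(y ∧ ¬x ∨ y ∧ x)
    = ¬y
E2: ¬¬((¬y ∨ y) ∧ ¬y ∧ w ∨ (¬y ∨ y) ∧ ¬y)
    = ¬¬((¬y ∨ y) ∧ ¬y)
    = ¬¬¬y
    = ¬y
Both reduce to ¬y, so they are equivalent.

Yes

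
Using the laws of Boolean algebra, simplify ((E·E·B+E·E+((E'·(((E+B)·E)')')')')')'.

((E·E·B+E·E+((E'·(((E+B)·E)')')')')')'
= ((E·E+((E'·(((E+B)·E)')')')')')'
= ((E·E+((E'·(E+B)·E)')')')'
= ((E·E+E'·(E+B)·E)')'
= E·E+E'·(E+B)·E
= E·E+E'·E
= E

E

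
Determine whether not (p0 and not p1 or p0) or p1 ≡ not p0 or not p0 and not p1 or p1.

E1: not (p0 and not p1 or p0) or p1
    = not p0 or p1   — absorption
E2: not p0 or not p0 and not p1 or p1
    = not p0 or p1   — absorption
Both reduce to not p0 or p1, so they are equivalent.

Yes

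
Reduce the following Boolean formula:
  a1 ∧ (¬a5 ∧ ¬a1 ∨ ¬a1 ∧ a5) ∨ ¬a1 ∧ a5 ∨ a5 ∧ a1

a5

a1 ∧ (¬a5 ∧ ¬a1 ∨ ¬a1 ∧ a5) ∨ ¬a1 ∧ a5 ∨ a5 ∧ a1
= a1 ∧ (¬a5 ∧ ¬a1 ∨ ¬a1 ∧ a5) ∨ a5   (distribution)
= a1 ∧ ¬a1 ∨ a5   (distribution)
= a5   (complement / identity)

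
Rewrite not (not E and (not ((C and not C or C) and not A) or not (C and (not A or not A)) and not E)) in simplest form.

E or C and not A

not (not E and (not ((C and not C or C) and not A) or not (C and (not A or not A)) and not E))
= not (not E and (not ((C and not C or C) and not A) or not (C and not A) and not E))
= not (not E and (not (C and not A) or not (C and not A) and not E))
= not (not E and not (C and not A))
= E or C and not A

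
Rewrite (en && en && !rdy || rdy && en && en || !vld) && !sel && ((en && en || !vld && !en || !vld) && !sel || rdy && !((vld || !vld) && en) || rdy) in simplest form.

(en || !vld) && !sel

(en && en && !rdy || rdy && en && en || !vld) && !sel && ((en && en || !vld && !en || !vld) && !sel || rdy && !((vld || !vld) && en) || rdy)
= (en && en || !vld) && !sel && ((en && en || !vld && !en || !vld) && !sel || rdy && !((vld || !vld) && en) || rdy)   (distribution)
= (en && en || !vld) && !sel && ((en && en || !vld) && !sel || rdy && !((vld || !vld) && en) || rdy)   (absorption)
= (en && en || !vld) && !sel && ((en && en || !vld) && !sel || rdy && !en || rdy)   (complement / identity)
= (en && en || !vld) && !sel && ((en && en || !vld) && !sel || rdy)   (absorption)
= (en && en || !vld) && !sel   (absorption)
= (en || !vld) && !sel   (idempotence)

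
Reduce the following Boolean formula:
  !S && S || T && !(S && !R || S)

!S && S || T && !(S && !R || S)
= T && !(S && !R || S)   (complement / identity)
= T && !S   (absorption)

T && !S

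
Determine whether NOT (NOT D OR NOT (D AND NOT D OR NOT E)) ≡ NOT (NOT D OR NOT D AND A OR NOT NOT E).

E1: NOT (NOT D OR NOT (D AND NOT D OR NOT E))
    = NOT (NOT D OR NOT NOT E)   [complement / identity]
    = D AND NOT E   [De Morgan]
E2: NOT (NOT D OR NOT D AND A OR NOT NOT E)
    = NOT (NOT D OR NOT NOT E)   [absorption]
    = D AND NOT E   [De Morgan]
Both reduce to D AND NOT E, so they are equivalent.

Yes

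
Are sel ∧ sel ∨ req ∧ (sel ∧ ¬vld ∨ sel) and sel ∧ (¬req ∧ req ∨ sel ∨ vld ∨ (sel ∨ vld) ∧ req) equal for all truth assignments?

Yes

E1: sel ∧ sel ∨ req ∧ (sel ∧ ¬vld ∨ sel)
    = sel ∧ sel ∨ req ∧ sel
    = sel ∧ (sel ∨ req)
    = sel
E2: sel ∧ (¬req ∧ req ∨ sel ∨ vld ∨ (sel ∨ vld) ∧ req)
    = sel ∧ (sel ∨ vld ∨ (sel ∨ vld) ∧ req)
    = sel ∧ (sel ∨ vld)
    = sel
Both reduce to sel, so they are equivalent.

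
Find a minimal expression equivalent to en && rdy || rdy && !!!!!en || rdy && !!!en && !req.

rdy

en && rdy || rdy && !!!!!en || rdy && !!!en && !req
= en && rdy || rdy && !!!en || rdy && !!!en && !req   [double negation]
= en && rdy || rdy && !!!en   [absorption]
= rdy && (en || !!!en)   [distribution]
= rdy && (en || !en)   [double negation]
= rdy   [complement / identity]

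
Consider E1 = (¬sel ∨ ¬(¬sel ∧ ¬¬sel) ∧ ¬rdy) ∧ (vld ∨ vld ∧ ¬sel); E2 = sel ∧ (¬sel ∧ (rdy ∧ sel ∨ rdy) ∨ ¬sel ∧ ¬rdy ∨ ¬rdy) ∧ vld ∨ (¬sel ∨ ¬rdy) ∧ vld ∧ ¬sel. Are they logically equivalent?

Yes

E1: (¬sel ∨ ¬(¬sel ∧ ¬¬sel) ∧ ¬rdy) ∧ (vld ∨ vld ∧ ¬sel)
    = (¬sel ∨ (sel ∨ ¬sel) ∧ ¬rdy) ∧ (vld ∨ vld ∧ ¬sel)
    = (¬sel ∨ ¬rdy) ∧ (vld ∨ vld ∧ ¬sel)
    = (¬sel ∨ ¬rdy) ∧ vld
E2: sel ∧ (¬sel ∧ (rdy ∧ sel ∨ rdy) ∨ ¬sel ∧ ¬rdy ∨ ¬rdy) ∧ vld ∨ (¬sel ∨ ¬rdy) ∧ vld ∧ ¬sel
    = sel ∧ (¬sel ∧ rdy ∨ ¬sel ∧ ¬rdy ∨ ¬rdy) ∧ vld ∨ (¬sel ∨ ¬rdy) ∧ vld ∧ ¬sel
    = sel ∧ (¬sel ∨ ¬rdy) ∧ vld ∨ (¬sel ∨ ¬rdy) ∧ vld ∧ ¬sel
    = (¬sel ∨ ¬rdy) ∧ vld
Both reduce to (¬sel ∨ ¬rdy) ∧ vld, so they are equivalent.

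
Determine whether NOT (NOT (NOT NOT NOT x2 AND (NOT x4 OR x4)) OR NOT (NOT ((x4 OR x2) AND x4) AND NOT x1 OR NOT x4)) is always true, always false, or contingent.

NOT (NOT (NOT NOT NOT x2 AND (NOT x4 OR x4)) OR NOT (NOT ((x4 OR x2) AND x4) AND NOT x1 OR NOT x4))
= NOT (NOT (NOT NOT NOT x2 AND (NOT x4 OR x4)) OR NOT (NOT x4 AND NOT x1 OR NOT x4))   [absorption]
= NOT (NOT NOT NOT NOT x2 OR NOT (NOT x4 AND NOT x1 OR NOT x4))   [complement / identity]
= NOT (NOT NOT x2 OR NOT (NOT x4 AND NOT x1 OR NOT x4))   [double negation]
= NOT (NOT NOT x2 OR NOT NOT x4)   [absorption]
= NOT x2 AND NOT x4   [De Morgan]
This depends on x2, x4, so it is not a constant.

contingent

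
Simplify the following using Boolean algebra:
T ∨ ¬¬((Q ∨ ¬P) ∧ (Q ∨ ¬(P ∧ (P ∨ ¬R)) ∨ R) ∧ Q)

T ∨ Q

T ∨ ¬¬((Q ∨ ¬P) ∧ (Q ∨ ¬(P ∧ (P ∨ ¬R)) ∨ R) ∧ Q)
= T ∨ ¬¬((Q ∨ ¬P) ∧ (Q ∨ ¬P ∨ R) ∧ Q)   [absorption]
= T ∨ (Q ∨ ¬P) ∧ (Q ∨ ¬P ∨ R) ∧ Q   [double negation]
= T ∨ (Q ∨ ¬P) ∧ Q   [absorption]
= T ∨ Q   [absorption]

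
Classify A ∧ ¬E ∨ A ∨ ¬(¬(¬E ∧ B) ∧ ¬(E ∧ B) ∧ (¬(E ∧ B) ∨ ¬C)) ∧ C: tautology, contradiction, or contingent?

contingent

A ∧ ¬E ∨ A ∨ ¬(¬(¬E ∧ B) ∧ ¬(E ∧ B) ∧ (¬(E ∧ B) ∨ ¬C)) ∧ C
= A ∧ ¬E ∨ A ∨ ¬(¬(¬E ∧ B) ∧ ¬(E ∧ B)) ∧ C   — absorption
= A ∨ ¬(¬(¬E ∧ B) ∧ ¬(E ∧ B)) ∧ C   — absorption
= A ∨ (¬E ∧ B ∨ E ∧ B) ∧ C   — De Morgan
= A ∨ B ∧ C   — distribution
This depends on A, B, C, so it is not a constant.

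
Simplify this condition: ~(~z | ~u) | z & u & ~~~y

~(~z | ~u) | z & u & ~~~y
= ~(~z | ~u) | z & u & ~y   (double negation)
= z & u | z & u & ~y   (De Morgan)
= z & u   (absorption)

z & u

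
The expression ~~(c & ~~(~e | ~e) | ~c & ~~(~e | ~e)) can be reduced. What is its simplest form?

~~(c & ~~(~e | ~e) | ~c & ~~(~e | ~e))
= ~~~~(~e | ~e)   — distribution
= ~~~~~e   — idempotence
= ~~~e   — double negation
= ~e   — double negation

~e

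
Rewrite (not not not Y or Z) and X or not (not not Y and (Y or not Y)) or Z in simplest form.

(not not not Y or Z) and X or not (not not Y and (Y or not Y)) or Z
= (not not not Y or Z) and X or not not not Y or Z   (complement / identity)
= not not not Y or Z   (absorption)
= not Y or Z   (double negation)

not Y or Z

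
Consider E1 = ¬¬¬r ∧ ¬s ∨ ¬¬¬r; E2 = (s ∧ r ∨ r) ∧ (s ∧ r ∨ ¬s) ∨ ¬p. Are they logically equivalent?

E1: ¬¬¬r ∧ ¬s ∨ ¬¬¬r
    = ¬¬¬r   [absorption]
    = ¬r   [double negation]
E2: (s ∧ r ∨ r) ∧ (s ∧ r ∨ ¬s) ∨ ¬p
    = r ∧ ¬s ∨ s ∧ r ∨ ¬p   [distribution]
    = r ∨ ¬p   [distribution]
These differ: at p=0, r=1, s=1, E1 = 0 but E2 = 1.

No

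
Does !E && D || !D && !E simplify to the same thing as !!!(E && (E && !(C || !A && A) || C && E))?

Yes

E1: !E && D || !D && !E
    = !E
E2: !!!(E && (E && !(C || !A && A) || C && E))
    = !(E && (E && !(C || !A && A) || C && E))
    = !(E && (E && !C || C && E))
    = !(E && E)
    = !E
Both reduce to !E, so they are equivalent.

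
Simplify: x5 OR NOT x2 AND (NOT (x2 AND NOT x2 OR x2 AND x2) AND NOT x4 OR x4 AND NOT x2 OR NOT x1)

x5 OR NOT x2 AND (NOT (x2 AND NOT x2 OR x2 AND x2) AND NOT x4 OR x4 AND NOT x2 OR NOT x1)
= x5 OR NOT x2 AND (NOT x2 AND NOT x4 OR x4 AND NOT x2 OR NOT x1)   (distribution)
= x5 OR NOT x2 AND (NOT x2 OR NOT x1)   (distribution)
= x5 OR NOT x2   (absorption)

x5 OR NOT x2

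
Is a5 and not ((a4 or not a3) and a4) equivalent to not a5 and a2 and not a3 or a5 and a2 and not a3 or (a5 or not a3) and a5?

No

E1: a5 and not ((a4 or not a3) and a4)
    = a5 and not a4   [absorption]
E2: not a5 and a2 and not a3 or a5 and a2 and not a3 or (a5 or not a3) and a5
    = a2 and not a3 or (a5 or not a3) and a5   [distribution]
    = a2 and not a3 or a5   [absorption]
These differ: at a2=1, a3=0, a4=1, a5=1, E1 = 0 but E2 = 1.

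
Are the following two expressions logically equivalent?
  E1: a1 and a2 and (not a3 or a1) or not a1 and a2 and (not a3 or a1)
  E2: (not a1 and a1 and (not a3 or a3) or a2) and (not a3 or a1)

Yes

E1: a1 and a2 and (not a3 or a1) or not a1 and a2 and (not a3 or a1)
    = a2 and (not a3 or a1)   (distribution)
E2: (not a1 and a1 and (not a3 or a3) or a2) and (not a3 or a1)
    = (not a1 and a1 or a2) and (not a3 or a1)   (complement / identity)
    = a2 and (not a3 or a1)   (complement / identity)
Both reduce to a2 and (not a3 or a1), so they are equivalent.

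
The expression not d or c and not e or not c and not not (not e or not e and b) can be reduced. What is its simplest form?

not d or not e

not d or c and not e or not c and not not (not e or not e and b)
= not d or c and not e or not c and not not not e
= not d or c and not e or not c and not e
= not d or not e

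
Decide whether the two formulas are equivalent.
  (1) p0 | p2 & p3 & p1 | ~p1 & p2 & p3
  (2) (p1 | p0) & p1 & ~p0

E1: p0 | p2 & p3 & p1 | ~p1 & p2 & p3
    = p0 | p2 & p3   — distribution
E2: (p1 | p0) & p1 & ~p0
    = p1 & ~p0   — absorption
These differ: at p0=1, p1=0, p2=1, p3=1, E1 = 1 but E2 = 0.

No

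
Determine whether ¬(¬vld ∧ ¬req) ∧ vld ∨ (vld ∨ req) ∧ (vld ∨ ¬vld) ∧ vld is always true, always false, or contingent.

¬(¬vld ∧ ¬req) ∧ vld ∨ (vld ∨ req) ∧ (vld ∨ ¬vld) ∧ vld
= ¬(¬vld ∧ ¬req) ∧ vld ∨ (vld ∨ req) ∧ vld   [complement / identity]
= (vld ∨ req) ∧ vld ∨ (vld ∨ req) ∧ vld   [De Morgan]
= (vld ∨ req) ∧ vld   [idempotence]
= vld   [absorption]
This depends on vld, so it is not a constant.

contingent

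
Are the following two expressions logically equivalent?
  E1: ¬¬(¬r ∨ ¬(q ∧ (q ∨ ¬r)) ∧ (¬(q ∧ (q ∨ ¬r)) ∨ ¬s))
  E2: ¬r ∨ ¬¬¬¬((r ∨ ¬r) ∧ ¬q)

Yes

E1: ¬¬(¬r ∨ ¬(q ∧ (q ∨ ¬r)) ∧ (¬(q ∧ (q ∨ ¬r)) ∨ ¬s))
    = ¬¬(¬r ∨ ¬(q ∧ (q ∨ ¬r)))   (absorption)
    = ¬r ∨ ¬(q ∧ (q ∨ ¬r))   (double negation)
    = ¬r ∨ ¬q   (absorption)
E2: ¬r ∨ ¬¬¬¬((r ∨ ¬r) ∧ ¬q)
    = ¬r ∨ ¬¬¬¬¬q   (complement / identity)
    = ¬r ∨ ¬¬¬q   (double negation)
    = ¬r ∨ ¬q   (double negation)
Both reduce to ¬r ∨ ¬q, so they are equivalent.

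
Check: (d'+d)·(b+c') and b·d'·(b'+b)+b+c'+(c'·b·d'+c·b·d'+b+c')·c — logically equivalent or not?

Yes

E1: (d'+d)·(b+c')
    = b+c'   [complement / identity]
E2: b·d'·(b'+b)+b+c'+(c'·b·d'+c·b·d'+b+c')·c
    = b·d'·(b'+b)+b+c'+(b·d'+b+c')·c   [distribution]
    = b·d'+b+c'+(b·d'+b+c')·c   [complement / identity]
    = b·d'+b+c'   [absorption]
    = b+c'   [absorption]
Both reduce to b+c', so they are equivalent.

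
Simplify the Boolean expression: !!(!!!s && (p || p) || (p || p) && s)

!!(!!!s && (p || p) || (p || p) && s)
= !!(!s && (p || p) || (p || p) && s)
= !!(p || p)
= p || p
= p

p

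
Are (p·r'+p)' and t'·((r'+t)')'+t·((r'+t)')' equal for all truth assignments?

E1: (p·r'+p)'
    = p'   — absorption
E2: t'·((r'+t)')'+t·((r'+t)')'
    = ((r'+t)')'   — distribution
    = r'+t   — double negation
These differ: at p=1, r=0, t=0, E1 = 0 but E2 = 1.

No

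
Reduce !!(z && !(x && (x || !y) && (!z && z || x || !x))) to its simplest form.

!!(z && !(x && (x || !y) && (!z && z || x || !x)))
= !!(z && !(x && (x || !y) && (x || !x)))   (complement / identity)
= z && !(x && (x || !y) && (x || !x))   (double negation)
= z && !(x && (x || !x))   (absorption)
= z && !x   (complement / identity)

z && !x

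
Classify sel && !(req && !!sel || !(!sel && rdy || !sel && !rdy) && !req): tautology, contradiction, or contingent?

sel && !(req && !!sel || !(!sel && rdy || !sel && !rdy) && !req)
= sel && !(req && !!sel || !!sel && !req)
= sel && !!!sel
= sel && !sel
= false

contradiction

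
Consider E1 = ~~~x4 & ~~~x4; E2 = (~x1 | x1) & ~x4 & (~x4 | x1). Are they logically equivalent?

Yes

E1: ~~~x4 & ~~~x4
    = ~~~x4
    = ~x4
E2: (~x1 | x1) & ~x4 & (~x4 | x1)
    = (~x1 | x1) & ~x4
    = ~x4
Both reduce to ~x4, so they are equivalent.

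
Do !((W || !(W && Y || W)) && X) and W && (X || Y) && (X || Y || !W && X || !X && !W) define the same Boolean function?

E1: !((W || !(W && Y || W)) && X)
    = !((W || !W) && X)   (absorption)
    = !X   (complement / identity)
E2: W && (X || Y) && (X || Y || !W && X || !X && !W)
    = W && (X || Y) && (X || Y || !W)   (distribution)
    = W && (X || Y)   (absorption)
These differ: at W=0, X=0, Y=0, E1 = 1 but E2 = 0.

No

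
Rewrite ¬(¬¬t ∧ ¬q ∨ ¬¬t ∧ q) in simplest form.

¬t

¬(¬¬t ∧ ¬q ∨ ¬¬t ∧ q)
= ¬¬¬t   (distribution)
= ¬t   (double negation)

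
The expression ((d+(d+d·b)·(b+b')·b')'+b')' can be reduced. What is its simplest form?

((d+(d+d·b)·(b+b')·b')'+b')'
= ((d+(d+d·b)·b')'+b')'   (complement / identity)
= ((d+d·b')'+b')'   (absorption)
= (d'+b')'   (absorption)
= d·b   (De Morgan)

d·b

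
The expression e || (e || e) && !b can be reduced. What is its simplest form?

e || (e || e) && !b
= e || e && !b   — idempotence
= e   — absorption

e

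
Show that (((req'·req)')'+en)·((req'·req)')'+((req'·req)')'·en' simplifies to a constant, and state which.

(((req'·req)')'+en)·((req'·req)')'+((req'·req)')'·en'
= ((req'·req)')'+((req'·req)')'·en'
= ((req'·req)')'
= req'·req
= 0

0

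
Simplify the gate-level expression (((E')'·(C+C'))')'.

(((E')'·(C+C'))')'
= (((E')')')'   — complement / identity
= (E')'   — double negation
= E   — double negation

E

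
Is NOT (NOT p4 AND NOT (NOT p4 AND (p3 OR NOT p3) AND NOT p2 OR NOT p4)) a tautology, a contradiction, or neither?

NOT (NOT p4 AND NOT (NOT p4 AND (p3 OR NOT p3) AND NOT p2 OR NOT p4))
= p4 OR NOT p4 AND (p3 OR NOT p3) AND NOT p2 OR NOT p4   [De Morgan]
= p4 OR NOT p4 AND NOT p2 OR NOT p4   [complement / identity]
= p4 OR NOT p4   [absorption]
= TRUE   [complement]

tautology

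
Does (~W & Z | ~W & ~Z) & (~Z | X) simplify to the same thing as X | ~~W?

No

E1: (~W & Z | ~W & ~Z) & (~Z | X)
    = ~W & (~Z | X)   [distribution]
E2: X | ~~W
    = X | W   [double negation]
These differ: at W=1, X=0, Z=0, E1 = 0 but E2 = 1.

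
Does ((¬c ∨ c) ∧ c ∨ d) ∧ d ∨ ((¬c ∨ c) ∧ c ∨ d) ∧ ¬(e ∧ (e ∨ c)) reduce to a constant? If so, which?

no

((¬c ∨ c) ∧ c ∨ d) ∧ d ∨ ((¬c ∨ c) ∧ c ∨ d) ∧ ¬(e ∧ (e ∨ c))
= ((¬c ∨ c) ∧ c ∨ d) ∧ d ∨ ((¬c ∨ c) ∧ c ∨ d) ∧ ¬e   — absorption
= ((¬c ∨ c) ∧ c ∨ d) ∧ (d ∨ ¬e)   — distribution
= d ∨ (¬c ∨ c) ∧ c ∧ ¬e   — distribution
= d ∨ c ∧ ¬e   — complement / identity
This depends on c, d, e, so it is not a constant.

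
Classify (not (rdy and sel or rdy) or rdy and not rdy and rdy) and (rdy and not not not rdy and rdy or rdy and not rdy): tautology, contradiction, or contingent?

contradiction

(not (rdy and sel or rdy) or rdy and not rdy and rdy) and (rdy and not not not rdy and rdy or rdy and not rdy)
= (not (rdy and sel or rdy) or rdy and not rdy and rdy) and (rdy and not rdy and rdy or rdy and not rdy)   [double negation]
= not (rdy and sel or rdy) and rdy and not rdy or rdy and not rdy and rdy   [distribution]
= not rdy and rdy and not rdy or rdy and not rdy and rdy   [absorption]
= rdy and not rdy   [distribution]
= False   [complement]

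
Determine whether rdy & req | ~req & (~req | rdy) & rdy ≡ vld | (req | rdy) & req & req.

E1: rdy & req | ~req & (~req | rdy) & rdy
    = rdy & req | ~req & rdy   (absorption)
    = rdy   (distribution)
E2: vld | (req | rdy) & req & req
    = vld | req & req   (absorption)
    = vld | req   (idempotence)
These differ: at rdy=0, req=0, vld=1, E1 = 0 but E2 = 1.

No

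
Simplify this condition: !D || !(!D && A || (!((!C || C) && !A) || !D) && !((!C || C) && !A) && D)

!D || !(!D && A || (!((!C || C) && !A) || !D) && !((!C || C) && !A) && D)
= !D || !(!D && A || !((!C || C) && !A) && D)   (absorption)
= !D || !(!D && A || !!A && D)   (complement / identity)
= !D || !(!D && A || A && D)   (double negation)
= !D || !A   (distribution)

!D || !A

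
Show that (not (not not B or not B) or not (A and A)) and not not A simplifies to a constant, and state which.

False

(not (not not B or not B) or not (A and A)) and not not A
= (not (not not B or not B) or not A) and not not A
= (not (not not B or not B) or not A) and A
= (not B and B or not A) and A
= not A and A
= False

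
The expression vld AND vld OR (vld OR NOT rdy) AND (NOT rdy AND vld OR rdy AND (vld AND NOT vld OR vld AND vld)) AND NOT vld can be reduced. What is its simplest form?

vld AND vld OR (vld OR NOT rdy) AND (NOT rdy AND vld OR rdy AND (vld AND NOT vld OR vld AND vld)) AND NOT vld
= vld AND vld OR (vld OR NOT rdy) AND (NOT rdy AND vld OR rdy AND vld) AND NOT vld   [distribution]
= vld AND vld OR (vld OR NOT rdy) AND vld AND NOT vld   [distribution]
= vld AND vld OR vld AND NOT vld   [absorption]
= vld   [distribution]

vld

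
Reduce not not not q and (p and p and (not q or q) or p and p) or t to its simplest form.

not q and p or t

not not not q and (p and p and (not q or q) or p and p) or t
= not q and (p and p and (not q or q) or p and p) or t   (double negation)
= not q and (p and p or p and p) or t   (complement / identity)
= not q and p and p or t   (idempotence)
= not q and p or t   (idempotence)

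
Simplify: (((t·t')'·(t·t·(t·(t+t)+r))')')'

t'

(((t·t')'·(t·t·(t·(t+t)+r))')')'
= (((t·t')'·(t·t·(t·t+r))')')'   — idempotence
= (t·t'+t·t·(t·t+r))'   — De Morgan
= (t·t'+t·t)'   — absorption
= t'   — distribution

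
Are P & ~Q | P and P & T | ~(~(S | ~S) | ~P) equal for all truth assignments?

E1: P & ~Q | P
    = P   — absorption
E2: P & T | ~(~(S | ~S) | ~P)
    = P & T | (S | ~S) & P   — De Morgan
    = P & T | P   — complement / identity
    = P   — absorption
Both reduce to P, so they are equivalent.

Yes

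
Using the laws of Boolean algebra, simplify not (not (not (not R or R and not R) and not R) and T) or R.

not (not (not (not R or R and not R) and not R) and T) or R
= not ((not R or R and not R or R) and T) or R   [De Morgan]
= not ((not R or R) and T) or R   [complement / identity]
= not T or R   [complement / identity]

not T or R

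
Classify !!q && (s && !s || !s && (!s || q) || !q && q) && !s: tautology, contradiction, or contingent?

contingent

!!q && (s && !s || !s && (!s || q) || !q && q) && !s
= !!q && (s && !s || !s && (!s || q)) && !s   (complement / identity)
= q && (s && !s || !s && (!s || q)) && !s   (double negation)
= q && !s && (!s || q) && !s   (complement / identity)
= q && !s && !s   (absorption)
= q && !s   (idempotence)
This depends on q, s, so it is not a constant.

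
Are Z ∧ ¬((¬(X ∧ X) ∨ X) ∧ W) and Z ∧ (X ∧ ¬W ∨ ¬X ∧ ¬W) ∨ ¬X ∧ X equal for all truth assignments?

Yes

E1: Z ∧ ¬((¬(X ∧ X) ∨ X) ∧ W)
    = Z ∧ ¬((¬X ∨ X) ∧ W)   — idempotence
    = Z ∧ ¬W   — complement / identity
E2: Z ∧ (X ∧ ¬W ∨ ¬X ∧ ¬W) ∨ ¬X ∧ X
    = Z ∧ ¬W ∨ ¬X ∧ X   — distribution
    = Z ∧ ¬W   — complement / identity
Both reduce to Z ∧ ¬W, so they are equivalent.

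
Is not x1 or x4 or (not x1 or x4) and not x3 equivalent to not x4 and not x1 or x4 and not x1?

E1: not x1 or x4 or (not x1 or x4) and not x3
    = not x1 or x4
E2: not x4 and not x1 or x4 and not x1
    = not x1
These differ: at x1=1, x3=1, x4=1, E1 = 1 but E2 = 0.

No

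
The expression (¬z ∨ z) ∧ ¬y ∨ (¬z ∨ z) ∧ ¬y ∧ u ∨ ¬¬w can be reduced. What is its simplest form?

(¬z ∨ z) ∧ ¬y ∨ (¬z ∨ z) ∧ ¬y ∧ u ∨ ¬¬w
= (¬z ∨ z) ∧ ¬y ∨ ¬¬w
= ¬y ∨ ¬¬w
= ¬y ∨ w

¬y ∨ w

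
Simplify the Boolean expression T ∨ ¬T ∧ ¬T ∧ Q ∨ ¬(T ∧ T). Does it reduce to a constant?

T ∨ ¬T ∧ ¬T ∧ Q ∨ ¬(T ∧ T)
= T ∨ ¬T ∧ Q ∨ ¬(T ∧ T)
= T ∨ ¬T ∧ Q ∨ ¬T
= T ∨ ¬T
= True

True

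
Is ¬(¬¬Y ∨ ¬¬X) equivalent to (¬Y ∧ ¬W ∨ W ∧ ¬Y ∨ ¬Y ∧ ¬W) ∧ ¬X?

Yes

E1: ¬(¬¬Y ∨ ¬¬X)
    = ¬Y ∧ ¬X   (De Morgan)
E2: (¬Y ∧ ¬W ∨ W ∧ ¬Y ∨ ¬Y ∧ ¬W) ∧ ¬X
    = (¬Y ∧ ¬W ∨ ¬Y) ∧ ¬X   (distribution)
    = ¬Y ∧ ¬X   (absorption)
Both reduce to ¬Y ∧ ¬X, so they are equivalent.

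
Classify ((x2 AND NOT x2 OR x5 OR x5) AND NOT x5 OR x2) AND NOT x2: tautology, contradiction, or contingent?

contradiction

((x2 AND NOT x2 OR x5 OR x5) AND NOT x5 OR x2) AND NOT x2
= ((x5 OR x5) AND NOT x5 OR x2) AND NOT x2   — complement / identity
= (x5 AND NOT x5 OR x2) AND NOT x2   — idempotence
= x2 AND NOT x2   — complement / identity
= FALSE   — complement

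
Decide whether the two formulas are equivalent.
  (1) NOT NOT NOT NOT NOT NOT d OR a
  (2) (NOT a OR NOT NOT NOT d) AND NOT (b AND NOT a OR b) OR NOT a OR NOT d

No

E1: NOT NOT NOT NOT NOT NOT d OR a
    = NOT NOT NOT NOT d OR a
    = NOT NOT d OR a
    = d OR a
E2: (NOT a OR NOT NOT NOT d) AND NOT (b AND NOT a OR b) OR NOT a OR NOT d
    = (NOT a OR NOT NOT NOT d) AND NOT b OR NOT a OR NOT d
    = (NOT a OR NOT d) AND NOT b OR NOT a OR NOT d
    = NOT a OR NOT d
These differ: at a=0, b=1, d=0, E1 = 0 but E2 = 1.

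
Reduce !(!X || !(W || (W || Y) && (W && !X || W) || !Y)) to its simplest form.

X && (W || !Y)

!(!X || !(W || (W || Y) && (W && !X || W) || !Y))
= !(!X || !(W || (W || Y) && W || !Y))   (absorption)
= X && (W || (W || Y) && W || !Y)   (De Morgan)
= X && (W || W || !Y)   (absorption)
= X && (W || !Y)   (idempotence)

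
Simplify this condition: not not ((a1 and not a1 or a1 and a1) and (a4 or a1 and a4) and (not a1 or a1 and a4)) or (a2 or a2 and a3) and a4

not not ((a1 and not a1 or a1 and a1) and (a4 or a1 and a4) and (not a1 or a1 and a4)) or (a2 or a2 and a3) and a4
= not not (a1 and (a4 or a1 and a4) and (not a1 or a1 and a4)) or (a2 or a2 and a3) and a4   — distribution
= not not (a1 and (a1 and a4 or a4 and not a1)) or (a2 or a2 and a3) and a4   — distribution
= not not (a1 and a4) or (a2 or a2 and a3) and a4   — distribution
= not not (a1 and a4) or a2 and a4   — absorption
= a1 and a4 or a2 and a4   — double negation
= a4 and (a1 or a2)   — distribution

a4 and (a1 or a2)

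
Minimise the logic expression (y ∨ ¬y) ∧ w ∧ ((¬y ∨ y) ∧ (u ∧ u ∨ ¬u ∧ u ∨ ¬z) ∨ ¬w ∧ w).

(y ∨ ¬y) ∧ w ∧ ((¬y ∨ y) ∧ (u ∧ u ∨ ¬u ∧ u ∨ ¬z) ∨ ¬w ∧ w)
= (y ∨ ¬y) ∧ w ∧ ((¬y ∨ y) ∧ (u ∨ ¬z) ∨ ¬w ∧ w)   (distribution)
= w ∧ ((¬y ∨ y) ∧ (u ∨ ¬z) ∨ ¬w ∧ w)   (complement / identity)
= w ∧ (¬y ∨ y) ∧ (u ∨ ¬z)   (complement / identity)
= w ∧ (u ∨ ¬z)   (complement / identity)

w ∧ (u ∨ ¬z)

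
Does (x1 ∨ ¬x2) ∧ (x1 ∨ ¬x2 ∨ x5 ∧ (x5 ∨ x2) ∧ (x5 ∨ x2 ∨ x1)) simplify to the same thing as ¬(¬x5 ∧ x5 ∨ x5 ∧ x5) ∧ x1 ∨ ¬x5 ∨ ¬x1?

E1: (x1 ∨ ¬x2) ∧ (x1 ∨ ¬x2 ∨ x5 ∧ (x5 ∨ x2) ∧ (x5 ∨ x2 ∨ x1))
    = (x1 ∨ ¬x2) ∧ (x1 ∨ ¬x2 ∨ x5 ∧ (x5 ∨ x2))
    = (x1 ∨ ¬x2) ∧ (x1 ∨ ¬x2 ∨ x5)
    = x1 ∨ ¬x2
E2: ¬(¬x5 ∧ x5 ∨ x5 ∧ x5) ∧ x1 ∨ ¬x5 ∨ ¬x1
    = ¬x5 ∧ x1 ∨ ¬x5 ∨ ¬x1
    = ¬x5 ∨ ¬x1
These differ: at x1=0, x2=1, x5=0, E1 = 0 but E2 = 1.

No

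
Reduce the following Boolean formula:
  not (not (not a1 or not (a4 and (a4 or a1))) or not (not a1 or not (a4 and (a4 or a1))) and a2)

not a1 or not a4

not (not (not a1 or not (a4 and (a4 or a1))) or not (not a1 or not (a4 and (a4 or a1))) and a2)
= not not (not a1 or not (a4 and (a4 or a1)))   (absorption)
= not a1 or not (a4 and (a4 or a1))   (double negation)
= not a1 or not a4   (absorption)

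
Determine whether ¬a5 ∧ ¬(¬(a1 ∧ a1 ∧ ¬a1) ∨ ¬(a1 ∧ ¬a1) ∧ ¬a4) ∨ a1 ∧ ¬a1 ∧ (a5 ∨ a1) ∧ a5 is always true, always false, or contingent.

¬a5 ∧ ¬(¬(a1 ∧ a1 ∧ ¬a1) ∨ ¬(a1 ∧ ¬a1) ∧ ¬a4) ∨ a1 ∧ ¬a1 ∧ (a5 ∨ a1) ∧ a5
= ¬a5 ∧ ¬(¬(a1 ∧ a1 ∧ ¬a1) ∨ ¬(a1 ∧ ¬a1) ∧ ¬a4) ∨ a1 ∧ ¬a1 ∧ a5   [absorption]
= ¬a5 ∧ ¬(¬(a1 ∧ ¬a1) ∨ ¬(a1 ∧ ¬a1) ∧ ¬a4) ∨ a1 ∧ ¬a1 ∧ a5   [idempotence]
= ¬a5 ∧ ¬¬(a1 ∧ ¬a1) ∨ a1 ∧ ¬a1 ∧ a5   [absorption]
= ¬a5 ∧ a1 ∧ ¬a1 ∨ a1 ∧ ¬a1 ∧ a5   [double negation]
= a1 ∧ ¬a1   [distribution]
= False   [complement]

always false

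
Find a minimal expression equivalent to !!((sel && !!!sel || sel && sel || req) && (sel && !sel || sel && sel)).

sel

!!((sel && !!!sel || sel && sel || req) && (sel && !sel || sel && sel))
= !!((sel && !sel || sel && sel || req) && (sel && !sel || sel && sel))   [double negation]
= !!(sel && !sel || sel && sel)   [absorption]
= !!sel   [distribution]
= sel   [double negation]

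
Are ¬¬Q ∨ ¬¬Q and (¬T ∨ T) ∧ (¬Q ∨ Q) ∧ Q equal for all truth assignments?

Yes

E1: ¬¬Q ∨ ¬¬Q
    = ¬¬Q   (idempotence)
    = Q   (double negation)
E2: (¬T ∨ T) ∧ (¬Q ∨ Q) ∧ Q
    = (¬T ∨ T) ∧ Q   (complement / identity)
    = Q   (complement / identity)
Both reduce to Q, so they are equivalent.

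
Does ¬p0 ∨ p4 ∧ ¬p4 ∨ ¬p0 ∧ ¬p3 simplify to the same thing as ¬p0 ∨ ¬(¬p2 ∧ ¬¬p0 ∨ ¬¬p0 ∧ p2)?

Yes

E1: ¬p0 ∨ p4 ∧ ¬p4 ∨ ¬p0 ∧ ¬p3
    = ¬p0 ∨ ¬p0 ∧ ¬p3   (complement / identity)
    = ¬p0   (absorption)
E2: ¬p0 ∨ ¬(¬p2 ∧ ¬¬p0 ∨ ¬¬p0 ∧ p2)
    = ¬p0 ∨ ¬¬¬p0   (distribution)
    = ¬p0 ∨ ¬p0   (double negation)
    = ¬p0   (idempotence)
Both reduce to ¬p0, so they are equivalent.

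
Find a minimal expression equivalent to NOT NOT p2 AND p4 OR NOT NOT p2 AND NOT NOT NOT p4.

p2

NOT NOT p2 AND p4 OR NOT NOT p2 AND NOT NOT NOT p4
= NOT NOT p2 AND p4 OR NOT NOT p2 AND NOT p4   [double negation]
= NOT NOT p2   [distribution]
= p2   [double negation]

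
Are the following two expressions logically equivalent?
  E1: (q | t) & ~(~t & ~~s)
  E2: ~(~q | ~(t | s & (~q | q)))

No

E1: (q | t) & ~(~t & ~~s)
    = (q | t) & (t | ~s)
    = t | q & ~s
E2: ~(~q | ~(t | s & (~q | q)))
    = ~(~q | ~(t | s))
    = q & (t | s)
These differ: at q=0, s=0, t=1, E1 = 1 but E2 = 0.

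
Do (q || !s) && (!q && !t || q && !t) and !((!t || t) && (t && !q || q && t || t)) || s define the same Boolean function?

E1: (q || !s) && (!q && !t || q && !t)
    = (q || !s) && !t
E2: !((!t || t) && (t && !q || q && t || t)) || s
    = !((!t || t) && (t || t)) || s
    = !(t || !t && t) || s
    = !t || s
These differ: at q=0, s=1, t=1, E1 = 0 but E2 = 1.

No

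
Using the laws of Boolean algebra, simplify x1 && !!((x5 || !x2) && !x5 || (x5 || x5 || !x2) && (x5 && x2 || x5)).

x1 && (x5 || !x2)

x1 && !!((x5 || !x2) && !x5 || (x5 || x5 || !x2) && (x5 && x2 || x5))
= x1 && !!((x5 || !x2) && !x5 || (x5 || !x2) && (x5 && x2 || x5))
= x1 && !!((x5 || !x2) && !x5 || (x5 || !x2) && x5)
= x1 && !!(x5 || !x2)
= x1 && (x5 || !x2)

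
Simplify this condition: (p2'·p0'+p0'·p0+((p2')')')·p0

(p2'·p0'+p0'·p0+((p2')')')·p0
= (p2'·p0'+((p2')')')·p0   [complement / identity]
= (p2'·p0'+p2')·p0   [double negation]
= p2'·p0   [absorption]

p2'·p0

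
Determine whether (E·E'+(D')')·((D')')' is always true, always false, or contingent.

always false

(E·E'+(D')')·((D')')'
= (E·E'+D)·((D')')'   — double negation
= (E·E'+D)·D'   — double negation
= D·D'   — complement / identity
= 0   — complement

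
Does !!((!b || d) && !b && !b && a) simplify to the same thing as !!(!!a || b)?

No

E1: !!((!b || d) && !b && !b && a)
    = !!((!b || d) && !b && a)   (idempotence)
    = (!b || d) && !b && a   (double negation)
    = !b && a   (absorption)
E2: !!(!!a || b)
    = !!(a || b)   (double negation)
    = a || b   (double negation)
These differ: at a=0, b=1, d=0, E1 = 0 but E2 = 1.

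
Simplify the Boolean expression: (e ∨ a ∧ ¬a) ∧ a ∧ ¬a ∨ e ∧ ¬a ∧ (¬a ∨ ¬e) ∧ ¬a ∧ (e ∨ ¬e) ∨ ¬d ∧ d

(e ∨ a ∧ ¬a) ∧ a ∧ ¬a ∨ e ∧ ¬a ∧ (¬a ∨ ¬e) ∧ ¬a ∧ (e ∨ ¬e) ∨ ¬d ∧ d
= (e ∨ a ∧ ¬a) ∧ a ∧ ¬a ∨ e ∧ ¬a ∧ ¬a ∧ (e ∨ ¬e) ∨ ¬d ∧ d
= (e ∨ a ∧ ¬a) ∧ a ∧ ¬a ∨ e ∧ ¬a ∧ ¬a ∨ ¬d ∧ d
= (e ∨ a ∧ ¬a) ∧ a ∧ ¬a ∨ e ∧ ¬a ∧ ¬a
= e ∧ a ∧ ¬a ∨ e ∧ ¬a ∧ ¬a
= (a ∧ ¬a ∨ ¬a ∧ ¬a) ∧ e
= ¬a ∧ e

¬a ∧ e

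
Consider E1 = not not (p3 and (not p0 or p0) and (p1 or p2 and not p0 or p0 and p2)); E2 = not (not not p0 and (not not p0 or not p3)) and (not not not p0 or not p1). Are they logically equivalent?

E1: not not (p3 and (not p0 or p0) and (p1 or p2 and not p0 or p0 and p2))
    = not not (p3 and (not p0 or p0) and (p1 or p2))   [distribution]
    = p3 and (not p0 or p0) and (p1 or p2)   [double negation]
    = p3 and (p1 or p2)   [complement / identity]
E2: not (not not p0 and (not not p0 or not p3)) and (not not not p0 or not p1)
    = not not not p0 and (not not not p0 or not p1)   [absorption]
    = not not not p0   [absorption]
    = not p0   [double negation]
These differ: at p0=0, p1=1, p2=1, p3=0, E1 = 0 but E2 = 1.

No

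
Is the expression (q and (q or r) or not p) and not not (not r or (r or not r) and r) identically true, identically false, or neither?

(q and (q or r) or not p) and not not (not r or (r or not r) and r)
= (q and (q or r) or not p) and (not r or (r or not r) and r)
= (q or not p) and (not r or (r or not r) and r)
= (q or not p) and (not r or r)
= q or not p
This depends on p, q, so it is not a constant.

neither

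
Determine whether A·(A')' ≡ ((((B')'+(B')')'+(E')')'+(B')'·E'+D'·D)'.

No

E1: A·(A')'
    = A·A
    = A
E2: ((((B')'+(B')')'+(E')')'+(B')'·E'+D'·D)'
    = (((B')'+(B')')·E'+(B')'·E'+D'·D)'
    = (((B')'+(B')')·E'+(B')'·E')'
    = ((B')'·E'+(B')'·E')'
    = ((B')'·E')'
    = B'+E
These differ: at A=0, B=0, D=0, E=0, E1 = 0 but E2 = 1.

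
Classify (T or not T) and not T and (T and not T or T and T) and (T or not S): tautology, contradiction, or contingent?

(T or not T) and not T and (T and not T or T and T) and (T or not S)
= (T or not T) and not T and T and (T or not S)   (distribution)
= (T or not T) and not T and T   (absorption)
= not T and T   (complement / identity)
= False   (complement)

contradiction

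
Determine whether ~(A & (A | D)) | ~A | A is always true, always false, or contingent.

always true

~(A & (A | D)) | ~A | A
= ~A | ~A | A   (absorption)
= ~A | A   (idempotence)
= 1   (complement)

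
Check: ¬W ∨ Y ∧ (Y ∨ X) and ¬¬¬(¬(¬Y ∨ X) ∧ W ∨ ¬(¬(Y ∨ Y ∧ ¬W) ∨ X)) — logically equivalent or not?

E1: ¬W ∨ Y ∧ (Y ∨ X)
    = ¬W ∨ Y   [absorption]
E2: ¬¬¬(¬(¬Y ∨ X) ∧ W ∨ ¬(¬(Y ∨ Y ∧ ¬W) ∨ X))
    = ¬(¬(¬Y ∨ X) ∧ W ∨ ¬(¬(Y ∨ Y ∧ ¬W) ∨ X))   [double negation]
    = ¬(¬(¬Y ∨ X) ∧ W ∨ ¬(¬Y ∨ X))   [absorption]
    = ¬¬(¬Y ∨ X)   [absorption]
    = ¬Y ∨ X   [double negation]
These differ: at W=1, X=0, Y=1, E1 = 1 but E2 = 0.

No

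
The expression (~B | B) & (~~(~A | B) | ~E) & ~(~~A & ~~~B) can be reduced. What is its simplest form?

(~B | B) & (~~(~A | B) | ~E) & ~(~~A & ~~~B)
= (~B | B) & (~~(~A | B) | ~E) & ~(~~A & ~B)   (double negation)
= (~B | B) & (~~(~A | B) | ~E) & (~A | B)   (De Morgan)
= (~~(~A | B) | ~E) & (~A | B)   (complement / identity)
= (~A | B | ~E) & (~A | B)   (double negation)
= ~A | B   (absorption)

~A | B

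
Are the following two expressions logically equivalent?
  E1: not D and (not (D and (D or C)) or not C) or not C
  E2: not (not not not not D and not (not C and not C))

E1: not D and (not (D and (D or C)) or not C) or not C
    = not D and (not D or not C) or not C   (absorption)
    = not D or not C   (absorption)
E2: not (not not not not D and not (not C and not C))
    = not (not not D and not (not C and not C))   (double negation)
    = not D or not C and not C   (De Morgan)
    = not D or not C   (idempotence)
Both reduce to not D or not C, so they are equivalent.

Yes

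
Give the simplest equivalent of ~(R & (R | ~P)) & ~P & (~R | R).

~(R & (R | ~P)) & ~P & (~R | R)
= ~R & ~P & (~R | R)   (absorption)
= ~R & ~P   (complement / identity)

~R & ~P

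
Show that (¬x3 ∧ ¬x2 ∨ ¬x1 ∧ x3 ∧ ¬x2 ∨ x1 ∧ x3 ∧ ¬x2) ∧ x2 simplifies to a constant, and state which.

False

(¬x3 ∧ ¬x2 ∨ ¬x1 ∧ x3 ∧ ¬x2 ∨ x1 ∧ x3 ∧ ¬x2) ∧ x2
= (¬x3 ∧ ¬x2 ∨ x3 ∧ ¬x2) ∧ x2   [distribution]
= ¬x2 ∧ x2   [distribution]
= False   [complement]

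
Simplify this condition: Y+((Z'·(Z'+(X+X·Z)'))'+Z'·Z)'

Y+((Z'·(Z'+(X+X·Z)'))'+Z'·Z)'
= Y+((Z'·(Z'+X'))'+Z'·Z)'   (absorption)
= Y+((Z'·(Z'+X'))')'   (complement / identity)
= Y+((Z')')'   (absorption)
= Y+Z'   (double negation)

Y+Z'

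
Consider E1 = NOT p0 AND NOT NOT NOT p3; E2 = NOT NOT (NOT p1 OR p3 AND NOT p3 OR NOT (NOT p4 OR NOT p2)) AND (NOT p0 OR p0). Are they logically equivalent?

E1: NOT p0 AND NOT NOT NOT p3
    = NOT p0 AND NOT p3
E2: NOT NOT (NOT p1 OR p3 AND NOT p3 OR NOT (NOT p4 OR NOT p2)) AND (NOT p0 OR p0)
    = (NOT p1 OR p3 AND NOT p3 OR NOT (NOT p4 OR NOT p2)) AND (NOT p0 OR p0)
    = (NOT p1 OR p3 AND NOT p3 OR p4 AND p2) AND (NOT p0 OR p0)
    = NOT p1 OR p3 AND NOT p3 OR p4 AND p2
    = NOT p1 OR p4 AND p2
These differ: at p0=0, p1=0, p2=1, p3=1, p4=1, E1 = 0 but E2 = 1.

No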